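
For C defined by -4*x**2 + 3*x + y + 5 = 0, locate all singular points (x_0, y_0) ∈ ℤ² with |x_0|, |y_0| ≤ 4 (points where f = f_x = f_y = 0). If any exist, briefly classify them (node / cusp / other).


No singular points in the scanned grid; C is smooth there.

Compute partial derivatives:
  f_x = 3 - 8*x.
  f_y = 1.
f_y = 1 is a nonzero constant, so f_y never vanishes: no point (x, y) can satisfy f = f_x = f_y = 0. In particular no (x, y) ∈ {−4, ..., 4}² is singular; the curve is smooth.


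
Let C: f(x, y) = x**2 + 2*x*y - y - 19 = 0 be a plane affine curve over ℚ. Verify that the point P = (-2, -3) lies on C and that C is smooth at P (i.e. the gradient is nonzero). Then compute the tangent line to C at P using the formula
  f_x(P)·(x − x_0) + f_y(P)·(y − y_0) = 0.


Tangent line at P: -10*x - 5*y - 35 = 0.

Step 1: f(-2, -3) = 0, so P lies on C.
Step 2: partial derivatives
  f_x(x, y) = 2*x + 2*y, f_y(x, y) = 2*x - 1.
  f_x(P) = -10, f_y(P) = -5 (gradient nonzero, so P is smooth).
Step 3: tangent line at P: -10·(x − -2) + -5·(y − -3) = 0.
Expanding: -10*x - 5*y - 35 = 0.


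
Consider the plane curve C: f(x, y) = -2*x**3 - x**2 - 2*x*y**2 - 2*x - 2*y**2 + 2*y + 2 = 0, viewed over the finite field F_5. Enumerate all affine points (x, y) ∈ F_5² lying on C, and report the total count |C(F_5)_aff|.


Affine F_5-points: {(0, 3), (1, 1), (1, 2), (2, 3), (2, 4), (3, 2), (4, 0)}; count = 7.

For each of the 25 pairs (x, y) ∈ F_5², evaluate f(x, y) mod 5. Record the zeros.
  x = 0: [0↦2, 1↦2, 2↦3, 3↦0, 4↦3]  zeros at y ∈ {3}
  x = 1: [0↦2, 1↦0, 2↦0, 3↦2, 4↦1]  zeros at y ∈ {1, 2}
  x = 2: [0↦3, 1↦4, 2↦3, 3↦0, 4↦0]  zeros at y ∈ {3, 4}
  x = 3: [0↦3, 1↦2, 2↦0, 3↦2, 4↦3]  zeros at y ∈ {2}
  x = 4: [0↦0, 1↦2, 2↦4, 3↦1, 4↦3]  zeros at y ∈ {0}
Collecting zeros: affine points = {(0, 3), (1, 1), (1, 2), (2, 3), (2, 4), (3, 2), (4, 0)}.
Total count |C(F_5)_aff| = 7.


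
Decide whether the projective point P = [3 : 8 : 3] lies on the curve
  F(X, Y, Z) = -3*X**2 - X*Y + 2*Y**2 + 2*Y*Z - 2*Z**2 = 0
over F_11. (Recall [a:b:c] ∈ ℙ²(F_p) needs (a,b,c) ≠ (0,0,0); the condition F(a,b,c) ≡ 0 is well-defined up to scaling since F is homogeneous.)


F(3,8,3) ≡ 8 (mod 11); P is NOT on the curve.

Evaluate F(3, 8, 3) term-by-term (mod 11).
  -3*X**2 ↦ -3·9·1·1 = -27
  -X*Y ↦ -1·3·8·1 = -24
  2*Y**2 ↦ 2·1·64·1 = 128
  2*Y*Z ↦ 2·1·8·3 = 48
  -2*Z**2 ↦ -2·1·1·9 = -18
Sum: F(3, 8, 3) = (-27) + (-24) + (128) + (48) + (-18) = 107.
Reducing mod 11: 107 ≡ 8 (mod 11).
Since F(a, b, c) ≡ 8 ≠ 0 (mod 11), P does NOT lie on the curve.


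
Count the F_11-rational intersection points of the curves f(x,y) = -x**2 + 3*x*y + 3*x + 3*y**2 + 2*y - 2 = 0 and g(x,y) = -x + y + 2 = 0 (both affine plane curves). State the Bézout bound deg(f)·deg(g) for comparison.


Common zeros: {(2, 0), (5, 3)}; count = 2; Bézout bound = 2.

deg(f) = 2, deg(g) = 1, so Bézout bound = 2.
Scan x ∈ F_11. For each x, list the y ∈ F_11 with f(x, y) ≡ 0 and those with g(x, y) ≡ 0 (mod 11); the common zeros in that column are the intersection.
  x = 0: f ≡ 0 at y ∈ ∅; g ≡ 0 at y ∈ {9}; common: ∅.
  x = 1: f ≡ 0 at y ∈ {0, 2}; g ≡ 0 at y ∈ {10}; common: ∅.
  x = 2: f ≡ 0 at y ∈ {0, 1}; g ≡ 0 at y ∈ {0}; common: {0}.
  x = 3: f ≡ 0 at y ∈ ∅; g ≡ 0 at y ∈ {1}; common: ∅.
  x = 4: f ≡ 0 at y ∈ {1, 9}; g ≡ 0 at y ∈ {2}; common: ∅.
  x = 5: f ≡ 0 at y ∈ {3, 6}; g ≡ 0 at y ∈ {3}; common: {3}.
  x = 6: f ≡ 0 at y ∈ ∅; g ≡ 0 at y ∈ {4}; common: ∅.
  x = 7: f ≡ 0 at y ∈ {3, 4}; g ≡ 0 at y ∈ {5}; common: ∅.
  x = 8: f ≡ 0 at y ∈ {2, 4}; g ≡ 0 at y ∈ {6}; common: ∅.
  x = 9: f ≡ 0 at y ∈ ∅; g ≡ 0 at y ∈ {7}; common: ∅.
  x = 10: f ≡ 0 at y ∈ ∅; g ≡ 0 at y ∈ {8}; common: ∅.
Collecting: common zeros = {(2, 0), (5, 3)}, so the count is 2.
Comparison with the Bézout bound: 2 ≤ 2 = deg(f)·deg(g), as expected for curves with no common component (the bound is attained).


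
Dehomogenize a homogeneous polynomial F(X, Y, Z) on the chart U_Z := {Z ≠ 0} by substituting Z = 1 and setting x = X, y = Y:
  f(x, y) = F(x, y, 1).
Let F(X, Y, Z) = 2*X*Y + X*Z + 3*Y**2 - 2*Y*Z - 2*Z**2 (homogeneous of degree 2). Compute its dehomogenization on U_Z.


f(x, y) = 2*x*y + x + 3*y**2 - 2*y - 2

On U_Z we set Z = 1. Each monomial c·X^i·Y^j·Z^k in F becomes c·x^i·y^j·1^k = c·x^i·y^j.
Substituting Z = 1: F(X, Y, 1) = 2*x*y + x + 3*y**2 - 2*y - 2.
Note: deg(f) ≤ deg(F) = 2; strict inequality happens when F is divisible by Z (lost terms).


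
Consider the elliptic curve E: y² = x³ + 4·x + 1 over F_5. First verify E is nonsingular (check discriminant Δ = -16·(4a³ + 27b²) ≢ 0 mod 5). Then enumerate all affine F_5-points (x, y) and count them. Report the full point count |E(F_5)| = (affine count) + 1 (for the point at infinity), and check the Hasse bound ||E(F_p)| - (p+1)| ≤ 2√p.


Affine points = {(0, 1), (0, 4), (1, 1), (1, 4), (3, 0), (4, 1), (4, 4)}; affine count = 7; |E(F_5)| = 8.

Discriminant check: Δ ∝ 4a³ + 27b² = 4·4³ + 27·1² = 4·64 + 27·1 ≡ 3 (mod 5). Nonzero ⇒ E is nonsingular.
For each x ∈ F_5, compute rhs = x³ + 4·x + 1 mod 5, then count y ∈ F_5 with y² ≡ rhs.
  x = 0: rhs = 1, matching y values: 1, 4 (2 points).
  x = 1: rhs = 1, matching y values: 1, 4 (2 points).
  x = 2: rhs = 2, matching y values: none (0 points).
  x = 3: rhs = 0, matching y values: 0 (1 points).
  x = 4: rhs = 1, matching y values: 1, 4 (2 points).
Total affine count: 7.
Full point count |E(F_5)| = 7 + 1 = 8.
Hasse bound: |8 − (5+1)| = |2| = 2 ≤ 2√5 ≈ 4.4721 ✓.


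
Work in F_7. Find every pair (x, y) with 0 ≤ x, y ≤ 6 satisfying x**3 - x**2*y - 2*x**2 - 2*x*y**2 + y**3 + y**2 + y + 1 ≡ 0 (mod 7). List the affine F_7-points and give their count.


Affine F_7-points: {(0, 6), (1, 0), (1, 1), (2, 6), (5, 2), (6, 6)}; count = 6.

For each of the 49 pairs (x, y) ∈ F_7², evaluate f(x, y) mod 7. Record the zeros.
  x = 0: [0↦1, 1↦4, 2↦1, 3↦5, 4↦1, 5↦2, 6↦0]  zeros at y ∈ {6}
  x = 1: [0↦0, 1↦0, 2↦4, 3↦4, 4↦6, 5↦2, 6↦5]  zeros at y ∈ {0, 1}
  x = 2: [0↦1, 1↦3, 2↦5, 3↦6, 4↦5, 5↦1, 6↦0]  zeros at y ∈ {6}
  x = 3: [0↦3, 1↦5, 2↦3, 3↦3, 4↦4, 5↦5, 6↦5]  zeros at y ∈ ∅
  x = 4: [0↦5, 1↦5, 2↦4, 3↦1, 4↦2, 5↦6, 6↦5]  zeros at y ∈ ∅
  x = 5: [0↦6, 1↦2, 2↦0, 3↦6, 4↦5, 5↦3, 6↦6]  zeros at y ∈ {2}
  x = 6: [0↦5, 1↦2, 2↦4, 3↦3, 4↦5, 5↦2, 6↦0]  zeros at y ∈ {6}
Collecting zeros: affine points = {(0, 6), (1, 0), (1, 1), (2, 6), (5, 2), (6, 6)}.
Total count |C(F_7)_aff| = 6.


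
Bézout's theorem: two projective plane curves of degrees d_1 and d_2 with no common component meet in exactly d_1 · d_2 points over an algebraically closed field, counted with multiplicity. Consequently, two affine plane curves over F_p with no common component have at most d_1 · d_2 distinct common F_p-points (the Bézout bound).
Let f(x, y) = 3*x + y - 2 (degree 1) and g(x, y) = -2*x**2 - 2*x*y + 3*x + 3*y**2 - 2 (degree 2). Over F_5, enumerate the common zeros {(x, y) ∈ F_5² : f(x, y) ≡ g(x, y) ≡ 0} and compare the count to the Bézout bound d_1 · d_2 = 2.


Common zeros: {(0, 2), (2, 1)}; count = 2; Bézout bound = 2.

deg(f) = 1, deg(g) = 2, so Bézout bound = 2.
Scan x ∈ F_5. For each x, list the y ∈ F_5 with f(x, y) ≡ 0 and those with g(x, y) ≡ 0 (mod 5); the common zeros in that column are the intersection.
  x = 0: f ≡ 0 at y ∈ {2}; g ≡ 0 at y ∈ {2, 3}; common: {2}.
  x = 1: f ≡ 0 at y ∈ {4}; g ≡ 0 at y ∈ {1, 3}; common: ∅.
  x = 2: f ≡ 0 at y ∈ {1}; g ≡ 0 at y ∈ {1, 2}; common: {1}.
  x = 3: f ≡ 0 at y ∈ {3}; g ≡ 0 at y ∈ ∅; common: ∅.
  x = 4: f ≡ 0 at y ∈ {0}; g ≡ 0 at y ∈ ∅; common: ∅.
Collecting: common zeros = {(0, 2), (2, 1)}, so the count is 2.
Comparison with the Bézout bound: 2 ≤ 2 = deg(f)·deg(g), as expected for curves with no common component (the bound is attained).


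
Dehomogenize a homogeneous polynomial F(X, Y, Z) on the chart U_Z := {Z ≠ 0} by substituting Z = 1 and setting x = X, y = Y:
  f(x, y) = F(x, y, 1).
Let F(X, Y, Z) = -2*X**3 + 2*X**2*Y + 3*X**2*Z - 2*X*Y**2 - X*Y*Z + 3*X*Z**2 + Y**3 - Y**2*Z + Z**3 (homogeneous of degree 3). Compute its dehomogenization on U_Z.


f(x, y) = -2*x**3 + 2*x**2*y + 3*x**2 - 2*x*y**2 - x*y + 3*x + y**3 - y**2 + 1

On U_Z we set Z = 1. Each monomial c·X^i·Y^j·Z^k in F becomes c·x^i·y^j·1^k = c·x^i·y^j.
Substituting Z = 1: F(X, Y, 1) = -2*x**3 + 2*x**2*y + 3*x**2 - 2*x*y**2 - x*y + 3*x + y**3 - y**2 + 1.
Note: deg(f) ≤ deg(F) = 3; strict inequality happens when F is divisible by Z (lost terms).


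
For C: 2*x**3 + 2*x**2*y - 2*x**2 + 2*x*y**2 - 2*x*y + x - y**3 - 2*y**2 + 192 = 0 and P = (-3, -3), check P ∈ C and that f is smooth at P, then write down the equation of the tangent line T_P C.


Tangent line at P: 127*x + 45*y + 516 = 0.

Step 1: f(-3, -3) = 0, so P lies on C.
Step 2: partial derivatives
  f_x(x, y) = 6*x**2 + 4*x*y - 4*x + 2*y**2 - 2*y + 1, f_y(x, y) = 2*x**2 + 4*x*y - 2*x - 3*y**2 - 4*y.
  f_x(P) = 127, f_y(P) = 45 (gradient nonzero, so P is smooth).
Step 3: tangent line at P: 127·(x − -3) + 45·(y − -3) = 0.
Expanding: 127*x + 45*y + 516 = 0.


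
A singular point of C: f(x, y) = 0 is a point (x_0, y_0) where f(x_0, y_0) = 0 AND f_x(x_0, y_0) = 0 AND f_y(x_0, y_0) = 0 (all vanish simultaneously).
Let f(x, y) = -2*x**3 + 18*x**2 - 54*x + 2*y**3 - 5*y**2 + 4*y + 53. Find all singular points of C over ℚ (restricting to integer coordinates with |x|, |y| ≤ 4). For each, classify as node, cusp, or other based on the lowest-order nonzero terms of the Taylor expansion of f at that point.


Singular points: {(3, 1)}; classification: cusp.

Compute partial derivatives:
  f_x = -6*x**2 + 36*x - 54.
  f_y = 6*y**2 - 10*y + 4.
Scan x_0 ∈ {−4, ..., 4}. For each x_0, f_y(x_0, y) is a polynomial in y; find its integer roots y ∈ {−4, ..., 4}, then test f_x and f at those candidates.
  x = -4: f_y(-4, y) = 6*y**2 - 10*y + 4; vanishes at y ∈ {1}. (-4, 1): f_x = -294 ≠ 0.
  x = -3: f_y(-3, y) = 6*y**2 - 10*y + 4; vanishes at y ∈ {1}. (-3, 1): f_x = -216 ≠ 0.
  x = -2: f_y(-2, y) = 6*y**2 - 10*y + 4; vanishes at y ∈ {1}. (-2, 1): f_x = -150 ≠ 0.
  x = -1: f_y(-1, y) = 6*y**2 - 10*y + 4; vanishes at y ∈ {1}. (-1, 1): f_x = -96 ≠ 0.
  x = 0: f_y(0, y) = 6*y**2 - 10*y + 4; vanishes at y ∈ {1}. (0, 1): f_x = -54 ≠ 0.
  x = 1: f_y(1, y) = 6*y**2 - 10*y + 4; vanishes at y ∈ {1}. (1, 1): f_x = -24 ≠ 0.
  x = 2: f_y(2, y) = 6*y**2 - 10*y + 4; vanishes at y ∈ {1}. (2, 1): f_x = -6 ≠ 0.
  x = 3: f_y(3, y) = 6*y**2 - 10*y + 4; vanishes at y ∈ {1}. (3, 1): f_x = 0, f = 0 — SINGULAR.
  x = 4: f_y(4, y) = 6*y**2 - 10*y + 4; vanishes at y ∈ {1}. (4, 1): f_x = -6 ≠ 0.
Only singular point on the grid: (3, 1).
Classify: substitute x = 3 + u, y = 1 + v and expand: f = -2*u**3 + 2*v**3 + v**2.
No constant or linear terms (consistent with a singular point). Quadratic part: v**2. Cubic part: -2*u**3 + 2*v**3.
The quadratic part v**2 is a perfect square, so there is a single (double) tangent line v = 0, i.e. y = 1. Restricting the cubic part to that line (v = 0) leaves -2*u**3 ≠ 0, so f is not divisible by v and the branch is v² ≈ 2*u**3 to lowest order — this is a cusp.
Classification: cusp.


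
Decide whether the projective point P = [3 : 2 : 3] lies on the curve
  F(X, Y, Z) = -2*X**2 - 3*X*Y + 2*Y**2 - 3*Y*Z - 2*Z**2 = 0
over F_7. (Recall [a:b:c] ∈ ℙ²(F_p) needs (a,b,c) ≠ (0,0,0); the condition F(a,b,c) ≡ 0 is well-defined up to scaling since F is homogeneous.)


F(3,2,3) ≡ 6 (mod 7); P is NOT on the curve.

Evaluate F(3, 2, 3) term-by-term (mod 7).
  -2*X**2 ↦ -2·9·1·1 = -18
  -3*X*Y ↦ -3·3·2·1 = -18
  2*Y**2 ↦ 2·1·4·1 = 8
  -3*Y*Z ↦ -3·1·2·3 = -18
  -2*Z**2 ↦ -2·1·1·9 = -18
Sum: F(3, 2, 3) = (-18) + (-18) + (8) + (-18) + (-18) = -64.
Reducing mod 7: -64 ≡ 6 (mod 7).
Since F(a, b, c) ≡ 6 ≠ 0 (mod 7), P does NOT lie on the curve.


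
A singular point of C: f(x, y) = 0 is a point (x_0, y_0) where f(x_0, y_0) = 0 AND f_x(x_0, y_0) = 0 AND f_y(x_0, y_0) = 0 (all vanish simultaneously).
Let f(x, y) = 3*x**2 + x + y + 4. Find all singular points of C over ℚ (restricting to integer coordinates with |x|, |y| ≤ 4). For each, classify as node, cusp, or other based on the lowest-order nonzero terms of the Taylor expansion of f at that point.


No singular points in the scanned grid; C is smooth there.

Compute partial derivatives:
  f_x = 6*x + 1.
  f_y = 1.
f_y = 1 is a nonzero constant, so f_y never vanishes: no point (x, y) can satisfy f = f_x = f_y = 0. In particular no (x, y) ∈ {−4, ..., 4}² is singular; the curve is smooth.


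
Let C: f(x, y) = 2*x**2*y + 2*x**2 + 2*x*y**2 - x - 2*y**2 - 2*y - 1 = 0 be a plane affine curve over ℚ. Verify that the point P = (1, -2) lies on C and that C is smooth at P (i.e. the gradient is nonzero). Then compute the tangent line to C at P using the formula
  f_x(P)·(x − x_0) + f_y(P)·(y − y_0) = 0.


Tangent line at P: 3*x - 3 = 0.

Step 1: f(1, -2) = 0, so P lies on C.
Step 2: partial derivatives
  f_x(x, y) = 4*x*y + 4*x + 2*y**2 - 1, f_y(x, y) = 2*x**2 + 4*x*y - 4*y - 2.
  f_x(P) = 3, f_y(P) = 0 (gradient nonzero, so P is smooth).
Step 3: tangent line at P: 3·(x − 1) + 0·(y − -2) = 0.
Expanding: 3*x - 3 = 0.


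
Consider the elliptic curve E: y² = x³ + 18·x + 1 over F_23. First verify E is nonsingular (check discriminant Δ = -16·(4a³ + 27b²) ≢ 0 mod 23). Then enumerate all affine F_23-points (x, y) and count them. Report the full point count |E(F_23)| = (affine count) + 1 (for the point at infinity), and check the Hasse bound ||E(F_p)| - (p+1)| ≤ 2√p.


Affine points = {(0, 1), (0, 22), (3, 6), (3, 17), (5, 3), (5, 20), (6, 7), (6, 16), (8, 6), (8, 17), (9, 8), (9, 15), (10, 10), (10, 13), (11, 9), (11, 14), (12, 6), (12, 17), (15, 9), (15, 14), (18, 4), (18, 19), (19, 7), (19, 16), (20, 9), (20, 14), (21, 7), (21, 16)}; affine count = 28; |E(F_23)| = 29.

Discriminant check: Δ ∝ 4a³ + 27b² = 4·18³ + 27·1² = 4·5832 + 27·1 ≡ 10 (mod 23). Nonzero ⇒ E is nonsingular.
For each x ∈ F_23, compute rhs = x³ + 18·x + 1 mod 23, then count y ∈ F_23 with y² ≡ rhs.
  x = 0: rhs = 1, matching y values: 1, 22 (2 points).
  x = 1: rhs = 20, matching y values: none (0 points).
  x = 2: rhs = 22, matching y values: none (0 points).
  x = 3: rhs = 13, matching y values: 6, 17 (2 points).
  x = 4: rhs = 22, matching y values: none (0 points).
  x = 5: rhs = 9, matching y values: 3, 20 (2 points).
  x = 6: rhs = 3, matching y values: 7, 16 (2 points).
  x = 7: rhs = 10, matching y values: none (0 points).
  x = 8: rhs = 13, matching y values: 6, 17 (2 points).
  x = 9: rhs = 18, matching y values: 8, 15 (2 points).
  x = 10: rhs = 8, matching y values: 10, 13 (2 points).
  x = 11: rhs = 12, matching y values: 9, 14 (2 points).
  x = 12: rhs = 13, matching y values: 6, 17 (2 points).
  x = 13: rhs = 17, matching y values: none (0 points).
  x = 14: rhs = 7, matching y values: none (0 points).
  x = 15: rhs = 12, matching y values: 9, 14 (2 points).
  x = 16: rhs = 15, matching y values: none (0 points).
  x = 17: rhs = 22, matching y values: none (0 points).
  x = 18: rhs = 16, matching y values: 4, 19 (2 points).
  x = 19: rhs = 3, matching y values: 7, 16 (2 points).
  x = 20: rhs = 12, matching y values: 9, 14 (2 points).
  x = 21: rhs = 3, matching y values: 7, 16 (2 points).
  x = 22: rhs = 5, matching y values: none (0 points).
Total affine count: 28.
Full point count |E(F_23)| = 28 + 1 = 29.
Hasse bound: |29 − (23+1)| = |5| = 5 ≤ 2√23 ≈ 9.5917 ✓.


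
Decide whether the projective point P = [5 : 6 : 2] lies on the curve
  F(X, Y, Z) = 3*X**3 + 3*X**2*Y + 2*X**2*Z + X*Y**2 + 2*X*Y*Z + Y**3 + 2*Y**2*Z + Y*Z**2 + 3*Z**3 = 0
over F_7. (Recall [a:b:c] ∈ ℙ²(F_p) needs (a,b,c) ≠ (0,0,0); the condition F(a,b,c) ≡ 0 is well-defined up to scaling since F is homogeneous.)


F(5,6,2) ≡ 2 (mod 7); P is NOT on the curve.

Evaluate F(5, 6, 2) term-by-term (mod 7).
  3*X**3 ↦ 3·125·1·1 = 375
  3*X**2*Y ↦ 3·25·6·1 = 450
  2*X**2*Z ↦ 2·25·1·2 = 100
  X*Y**2 ↦ 1·5·36·1 = 180
  2*X*Y*Z ↦ 2·5·6·2 = 120
  Y**3 ↦ 1·1·216·1 = 216
  2*Y**2*Z ↦ 2·1·36·2 = 144
  Y*Z**2 ↦ 1·1·6·4 = 24
  3*Z**3 ↦ 3·1·1·8 = 24
Sum: F(5, 6, 2) = (375) + (450) + (100) + (180) + (120) + (216) + (144) + (24) + (24) = 1633.
Reducing mod 7: 1633 ≡ 2 (mod 7).
Since F(a, b, c) ≡ 2 ≠ 0 (mod 7), P does NOT lie on the curve.


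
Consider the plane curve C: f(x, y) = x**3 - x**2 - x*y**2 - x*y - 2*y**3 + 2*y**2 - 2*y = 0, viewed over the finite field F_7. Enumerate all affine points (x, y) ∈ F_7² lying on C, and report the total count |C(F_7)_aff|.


Affine F_7-points: {(0, 0), (0, 3), (0, 5), (1, 0), (2, 4), (2, 5), (4, 3), (6, 5)}; count = 8.

For each of the 49 pairs (x, y) ∈ F_7², evaluate f(x, y) mod 7. Record the zeros.
  x = 0: [0↦0, 1↦5, 2↦2, 3↦0, 4↦1, 5↦0, 6↦6]  zeros at y ∈ {0, 3, 5}
  x = 1: [0↦0, 1↦3, 2↦3, 3↦2, 4↦2, 5↦5, 6↦6]  zeros at y ∈ {0}
  x = 2: [0↦4, 1↦5, 2↦1, 3↦1, 4↦0, 5↦0, 6↦3]  zeros at y ∈ {4, 5}
  x = 3: [0↦4, 1↦3, 2↦2, 3↦3, 4↦1, 5↦5, 6↦3]  zeros at y ∈ ∅
  x = 4: [0↦6, 1↦3, 2↦5, 3↦0, 4↦4, 5↦5, 6↦5]  zeros at y ∈ {3}
  x = 5: [0↦2, 1↦4, 2↦2, 3↦5, 4↦1, 5↦6, 6↦1]  zeros at y ∈ ∅
  x = 6: [0↦5, 1↦5, 2↦6, 3↦3, 4↦5, 5↦0, 6↦4]  zeros at y ∈ {5}
Collecting zeros: affine points = {(0, 0), (0, 3), (0, 5), (1, 0), (2, 4), (2, 5), (4, 3), (6, 5)}.
Total count |C(F_7)_aff| = 8.


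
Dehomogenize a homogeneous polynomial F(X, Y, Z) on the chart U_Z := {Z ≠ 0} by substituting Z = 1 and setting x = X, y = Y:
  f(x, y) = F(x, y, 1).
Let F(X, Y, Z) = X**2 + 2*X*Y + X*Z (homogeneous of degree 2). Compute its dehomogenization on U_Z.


f(x, y) = x**2 + 2*x*y + x

On U_Z we set Z = 1. Each monomial c·X^i·Y^j·Z^k in F becomes c·x^i·y^j·1^k = c·x^i·y^j.
Substituting Z = 1: F(X, Y, 1) = x**2 + 2*x*y + x.
Note: deg(f) ≤ deg(F) = 2; strict inequality happens when F is divisible by Z (lost terms).


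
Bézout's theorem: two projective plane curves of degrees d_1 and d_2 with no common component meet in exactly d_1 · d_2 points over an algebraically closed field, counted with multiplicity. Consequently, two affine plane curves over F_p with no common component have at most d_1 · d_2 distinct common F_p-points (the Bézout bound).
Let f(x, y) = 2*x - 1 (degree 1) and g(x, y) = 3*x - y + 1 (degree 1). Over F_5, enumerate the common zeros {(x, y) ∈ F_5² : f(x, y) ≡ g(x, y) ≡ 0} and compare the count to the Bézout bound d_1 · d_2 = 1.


Common zeros: {(3, 0)}; count = 1; Bézout bound = 1.

deg(f) = 1, deg(g) = 1, so Bézout bound = 1.
Scan x ∈ F_5. For each x, list the y ∈ F_5 with f(x, y) ≡ 0 and those with g(x, y) ≡ 0 (mod 5); the common zeros in that column are the intersection.
  x = 0: f ≡ 0 at y ∈ ∅; g ≡ 0 at y ∈ {1}; common: ∅.
  x = 1: f ≡ 0 at y ∈ ∅; g ≡ 0 at y ∈ {4}; common: ∅.
  x = 2: f ≡ 0 at y ∈ ∅; g ≡ 0 at y ∈ {2}; common: ∅.
  x = 3: f ≡ 0 at y ∈ {0, 1, 2, 3, 4}; g ≡ 0 at y ∈ {0}; common: {0}.
  x = 4: f ≡ 0 at y ∈ ∅; g ≡ 0 at y ∈ {3}; common: ∅.
Collecting: common zeros = {(3, 0)}, so the count is 1.
Comparison with the Bézout bound: 1 ≤ 1 = deg(f)·deg(g), as expected for curves with no common component (the bound is attained).


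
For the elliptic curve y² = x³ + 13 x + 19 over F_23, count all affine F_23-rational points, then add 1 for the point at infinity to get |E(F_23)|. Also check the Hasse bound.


Affine points = {(3, 4), (3, 19), (5, 5), (5, 18), (7, 4), (7, 19), (13, 4), (13, 19), (14, 1), (14, 22), (15, 1), (15, 22), (17, 1), (17, 22), (18, 6), (18, 17), (19, 8), (19, 15), (21, 10), (21, 13)}; affine count = 20; |E(F_23)| = 21.

Discriminant check: Δ ∝ 4a³ + 27b² = 4·13³ + 27·19² = 4·2197 + 27·361 ≡ 20 (mod 23). Nonzero ⇒ E is nonsingular.
For each x ∈ F_23, compute rhs = x³ + 13·x + 19 mod 23, then count y ∈ F_23 with y² ≡ rhs.
  x = 0: rhs = 19, matching y values: none (0 points).
  x = 1: rhs = 10, matching y values: none (0 points).
  x = 2: rhs = 7, matching y values: none (0 points).
  x = 3: rhs = 16, matching y values: 4, 19 (2 points).
  x = 4: rhs = 20, matching y values: none (0 points).
  x = 5: rhs = 2, matching y values: 5, 18 (2 points).
  x = 6: rhs = 14, matching y values: none (0 points).
  x = 7: rhs = 16, matching y values: 4, 19 (2 points).
  x = 8: rhs = 14, matching y values: none (0 points).
  x = 9: rhs = 14, matching y values: none (0 points).
  x = 10: rhs = 22, matching y values: none (0 points).
  x = 11: rhs = 21, matching y values: none (0 points).
  x = 12: rhs = 17, matching y values: none (0 points).
  x = 13: rhs = 16, matching y values: 4, 19 (2 points).
  x = 14: rhs = 1, matching y values: 1, 22 (2 points).
  x = 15: rhs = 1, matching y values: 1, 22 (2 points).
  x = 16: rhs = 22, matching y values: none (0 points).
  x = 17: rhs = 1, matching y values: 1, 22 (2 points).
  x = 18: rhs = 13, matching y values: 6, 17 (2 points).
  x = 19: rhs = 18, matching y values: 8, 15 (2 points).
  x = 20: rhs = 22, matching y values: none (0 points).
  x = 21: rhs = 8, matching y values: 10, 13 (2 points).
  x = 22: rhs = 5, matching y values: none (0 points).
Total affine count: 20.
Full point count |E(F_23)| = 20 + 1 = 21.
Hasse bound: |21 − (23+1)| = |-3| = 3 ≤ 2√23 ≈ 9.5917 ✓.


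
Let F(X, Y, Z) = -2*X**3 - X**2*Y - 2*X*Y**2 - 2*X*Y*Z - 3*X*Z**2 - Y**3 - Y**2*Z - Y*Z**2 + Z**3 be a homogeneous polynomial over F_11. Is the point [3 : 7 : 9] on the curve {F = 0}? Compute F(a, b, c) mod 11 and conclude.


F(3,7,9) ≡ 5 (mod 11); P is NOT on the curve.

Evaluate F(3, 7, 9) term-by-term (mod 11).
  -2*X**3 ↦ -2·27·1·1 = -54
  -X**2*Y ↦ -1·9·7·1 = -63
  -2*X*Y**2 ↦ -2·3·49·1 = -294
  -2*X*Y*Z ↦ -2·3·7·9 = -378
  -3*X*Z**2 ↦ -3·3·1·81 = -729
  -Y**3 ↦ -1·1·343·1 = -343
  -Y**2*Z ↦ -1·1·49·9 = -441
  -Y*Z**2 ↦ -1·1·7·81 = -567
  Z**3 ↦ 1·1·1·729 = 729
Sum: F(3, 7, 9) = (-54) + (-63) + (-294) + (-378) + (-729) + (-343) + (-441) + (-567) + (729) = -2140.
Reducing mod 11: -2140 ≡ 5 (mod 11).
Since F(a, b, c) ≡ 5 ≠ 0 (mod 11), P does NOT lie on the curve.


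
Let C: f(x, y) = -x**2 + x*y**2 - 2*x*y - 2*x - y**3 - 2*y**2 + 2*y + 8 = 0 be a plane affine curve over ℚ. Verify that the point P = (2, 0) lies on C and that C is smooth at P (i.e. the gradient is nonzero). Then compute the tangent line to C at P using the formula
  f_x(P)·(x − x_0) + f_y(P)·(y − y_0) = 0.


Tangent line at P: -6*x - 2*y + 12 = 0.

Step 1: f(2, 0) = 0, so P lies on C.
Step 2: partial derivatives
  f_x(x, y) = -2*x + y**2 - 2*y - 2, f_y(x, y) = 2*x*y - 2*x - 3*y**2 - 4*y + 2.
  f_x(P) = -6, f_y(P) = -2 (gradient nonzero, so P is smooth).
Step 3: tangent line at P: -6·(x − 2) + -2·(y − 0) = 0.
Expanding: -6*x - 2*y + 12 = 0.


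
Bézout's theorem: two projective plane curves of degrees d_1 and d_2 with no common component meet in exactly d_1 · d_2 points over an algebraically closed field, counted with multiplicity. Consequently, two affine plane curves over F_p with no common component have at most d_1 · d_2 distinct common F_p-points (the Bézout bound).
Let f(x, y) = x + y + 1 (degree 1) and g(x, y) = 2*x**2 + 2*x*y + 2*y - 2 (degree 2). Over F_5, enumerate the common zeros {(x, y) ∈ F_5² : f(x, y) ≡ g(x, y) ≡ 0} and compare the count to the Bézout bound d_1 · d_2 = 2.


Common zeros: {(4, 0)}; count = 1; Bézout bound = 2.

deg(f) = 1, deg(g) = 2, so Bézout bound = 2.
Scan x ∈ F_5. For each x, list the y ∈ F_5 with f(x, y) ≡ 0 and those with g(x, y) ≡ 0 (mod 5); the common zeros in that column are the intersection.
  x = 0: f ≡ 0 at y ∈ {4}; g ≡ 0 at y ∈ {1}; common: ∅.
  x = 1: f ≡ 0 at y ∈ {3}; g ≡ 0 at y ∈ {0}; common: ∅.
  x = 2: f ≡ 0 at y ∈ {2}; g ≡ 0 at y ∈ {4}; common: ∅.
  x = 3: f ≡ 0 at y ∈ {1}; g ≡ 0 at y ∈ {3}; common: ∅.
  x = 4: f ≡ 0 at y ∈ {0}; g ≡ 0 at y ∈ {0, 1, 2, 3, 4}; common: {0}.
Collecting: common zeros = {(4, 0)}, so the count is 1.
Comparison with the Bézout bound: 1 ≤ 2 = deg(f)·deg(g), as expected for curves with no common component (the affine F_5-count falls short of the bound because intersections may lie at infinity, over extension fields, or carry multiplicity).


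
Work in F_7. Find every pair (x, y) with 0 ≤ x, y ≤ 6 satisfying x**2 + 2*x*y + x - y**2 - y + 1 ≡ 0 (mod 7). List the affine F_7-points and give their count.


Affine F_7-points: {(2, 0), (2, 3), (3, 6), (4, 0), (5, 3), (5, 6)}; count = 6.

For each of the 49 pairs (x, y) ∈ F_7², evaluate f(x, y) mod 7. Record the zeros.
  x = 0: [0↦1, 1↦6, 2↦2, 3↦3, 4↦2, 5↦6, 6↦1]  zeros at y ∈ ∅
  x = 1: [0↦3, 1↦3, 2↦1, 3↦4, 4↦5, 5↦4, 6↦1]  zeros at y ∈ ∅
  x = 2: [0↦0, 1↦2, 2↦2, 3↦0, 4↦3, 5↦4, 6↦3]  zeros at y ∈ {0, 3}
  x = 3: [0↦6, 1↦3, 2↦5, 3↦5, 4↦3, 5↦6, 6↦0]  zeros at y ∈ {6}
  x = 4: [0↦0, 1↦6, 2↦3, 3↦5, 4↦5, 5↦3, 6↦6]  zeros at y ∈ {0}
  x = 5: [0↦3, 1↦4, 2↦3, 3↦0, 4↦2, 5↦2, 6↦0]  zeros at y ∈ {3, 6}
  x = 6: [0↦1, 1↦4, 2↦5, 3↦4, 4↦1, 5↦3, 6↦3]  zeros at y ∈ ∅
Collecting zeros: affine points = {(2, 0), (2, 3), (3, 6), (4, 0), (5, 3), (5, 6)}.
Total count |C(F_7)_aff| = 6.


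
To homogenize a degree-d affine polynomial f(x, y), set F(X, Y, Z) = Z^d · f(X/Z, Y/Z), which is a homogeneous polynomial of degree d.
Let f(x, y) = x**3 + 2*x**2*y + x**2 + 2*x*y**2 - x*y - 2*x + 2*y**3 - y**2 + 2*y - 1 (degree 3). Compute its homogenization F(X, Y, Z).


F(X, Y, Z) = X**3 + 2*X**2*Y + X**2*Z + 2*X*Y**2 - X*Y*Z - 2*X*Z**2 + 2*Y**3 - Y**2*Z + 2*Y*Z**2 - Z**3

deg(f) = 3.
Substitute x = X/Z, y = Y/Z into f, then multiply by Z^3.
  monomial 1·x^3·y^0 ↦ 1·X^3·Y^0·Z^0.
  monomial 2·x^2·y^1 ↦ 2·X^2·Y^1·Z^0.
  monomial 1·x^2·y^0 ↦ 1·X^2·Y^0·Z^1.
  monomial 2·x^1·y^2 ↦ 2·X^1·Y^2·Z^0.
  monomial -1·x^1·y^1 ↦ -1·X^1·Y^1·Z^1.
  monomial -2·x^1·y^0 ↦ -2·X^1·Y^0·Z^2.
  monomial 2·x^0·y^3 ↦ 2·X^0·Y^3·Z^0.
  monomial -1·x^0·y^2 ↦ -1·X^0·Y^2·Z^1.
  monomial 2·x^0·y^1 ↦ 2·X^0·Y^1·Z^2.
  monomial -1·x^0·y^0 ↦ -1·X^0·Y^0·Z^3.
Collecting: F(X, Y, Z) = X**3 + 2*X**2*Y + X**2*Z + 2*X*Y**2 - X*Y*Z - 2*X*Z**2 + 2*Y**3 - Y**2*Z + 2*Y*Z**2 - Z**3.


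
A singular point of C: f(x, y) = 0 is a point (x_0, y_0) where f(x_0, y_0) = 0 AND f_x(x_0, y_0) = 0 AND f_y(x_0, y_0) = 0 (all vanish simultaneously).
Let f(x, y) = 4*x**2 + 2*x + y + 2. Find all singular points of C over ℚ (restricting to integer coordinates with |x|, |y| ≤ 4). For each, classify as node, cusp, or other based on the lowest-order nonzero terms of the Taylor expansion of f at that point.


No singular points in the scanned grid; C is smooth there.

Compute partial derivatives:
  f_x = 8*x + 2.
  f_y = 1.
f_y = 1 is a nonzero constant, so f_y never vanishes: no point (x, y) can satisfy f = f_x = f_y = 0. In particular no (x, y) ∈ {−4, ..., 4}² is singular; the curve is smooth.


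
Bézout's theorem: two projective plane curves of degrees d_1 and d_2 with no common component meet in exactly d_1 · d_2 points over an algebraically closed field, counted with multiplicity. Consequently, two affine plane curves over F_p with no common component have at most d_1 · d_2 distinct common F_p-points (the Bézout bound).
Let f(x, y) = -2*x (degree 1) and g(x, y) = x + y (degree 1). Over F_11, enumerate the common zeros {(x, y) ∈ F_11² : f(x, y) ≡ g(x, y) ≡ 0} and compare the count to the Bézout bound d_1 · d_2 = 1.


Common zeros: {(0, 0)}; count = 1; Bézout bound = 1.

deg(f) = 1, deg(g) = 1, so Bézout bound = 1.
Scan x ∈ F_11. For each x, list the y ∈ F_11 with f(x, y) ≡ 0 and those with g(x, y) ≡ 0 (mod 11); the common zeros in that column are the intersection.
  x = 0: f ≡ 0 at y ∈ {0, 1, 2, 3, 4, 5, 6, 7, 8, 9, 10}; g ≡ 0 at y ∈ {0}; common: {0}.
  x = 1: f ≡ 0 at y ∈ ∅; g ≡ 0 at y ∈ {10}; common: ∅.
  x = 2: f ≡ 0 at y ∈ ∅; g ≡ 0 at y ∈ {9}; common: ∅.
  x = 3: f ≡ 0 at y ∈ ∅; g ≡ 0 at y ∈ {8}; common: ∅.
  x = 4: f ≡ 0 at y ∈ ∅; g ≡ 0 at y ∈ {7}; common: ∅.
  x = 5: f ≡ 0 at y ∈ ∅; g ≡ 0 at y ∈ {6}; common: ∅.
  x = 6: f ≡ 0 at y ∈ ∅; g ≡ 0 at y ∈ {5}; common: ∅.
  x = 7: f ≡ 0 at y ∈ ∅; g ≡ 0 at y ∈ {4}; common: ∅.
  x = 8: f ≡ 0 at y ∈ ∅; g ≡ 0 at y ∈ {3}; common: ∅.
  x = 9: f ≡ 0 at y ∈ ∅; g ≡ 0 at y ∈ {2}; common: ∅.
  x = 10: f ≡ 0 at y ∈ ∅; g ≡ 0 at y ∈ {1}; common: ∅.
Collecting: common zeros = {(0, 0)}, so the count is 1.
Comparison with the Bézout bound: 1 ≤ 1 = deg(f)·deg(g), as expected for curves with no common component (the bound is attained).


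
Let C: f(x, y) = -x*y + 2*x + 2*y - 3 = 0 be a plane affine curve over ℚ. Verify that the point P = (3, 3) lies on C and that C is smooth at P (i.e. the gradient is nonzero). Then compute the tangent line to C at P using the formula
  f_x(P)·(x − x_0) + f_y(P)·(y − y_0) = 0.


Tangent line at P: -x - y + 6 = 0.

Step 1: f(3, 3) = 0, so P lies on C.
Step 2: partial derivatives
  f_x(x, y) = 2 - y, f_y(x, y) = 2 - x.
  f_x(P) = -1, f_y(P) = -1 (gradient nonzero, so P is smooth).
Step 3: tangent line at P: -1·(x − 3) + -1·(y − 3) = 0.
Expanding: -x - y + 6 = 0.


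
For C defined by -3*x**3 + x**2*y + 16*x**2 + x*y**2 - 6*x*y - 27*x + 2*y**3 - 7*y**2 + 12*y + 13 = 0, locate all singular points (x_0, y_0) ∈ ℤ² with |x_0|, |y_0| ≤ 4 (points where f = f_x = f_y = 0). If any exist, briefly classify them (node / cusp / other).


Singular points: {(2, 1)}; classification: node.

Compute partial derivatives:
  f_x = -9*x**2 + 2*x*y + 32*x + y**2 - 6*y - 27.
  f_y = x**2 + 2*x*y - 6*x + 6*y**2 - 14*y + 12.
Scan x_0 ∈ {−4, ..., 4}. For each x_0, f_y(x_0, y) is a polynomial in y; find its integer roots y ∈ {−4, ..., 4}, then test f_x and f at those candidates.
  x = -4: f_y(-4, y) = 6*y**2 - 22*y + 52; no integer root y with |y| ≤ 4.
  x = -3: f_y(-3, y) = 6*y**2 - 20*y + 39; no integer root y with |y| ≤ 4.
  x = -2: f_y(-2, y) = 6*y**2 - 18*y + 28; no integer root y with |y| ≤ 4.
  x = -1: f_y(-1, y) = 6*y**2 - 16*y + 19; no integer root y with |y| ≤ 4.
  x = 0: f_y(0, y) = 6*y**2 - 14*y + 12; no integer root y with |y| ≤ 4.
  x = 1: f_y(1, y) = 6*y**2 - 12*y + 7; no integer root y with |y| ≤ 4.
  x = 2: f_y(2, y) = 6*y**2 - 10*y + 4; vanishes at y ∈ {1}. (2, 1): f_x = 0, f = 0 — SINGULAR.
  x = 3: f_y(3, y) = 6*y**2 - 8*y + 3; no integer root y with |y| ≤ 4.
  x = 4: f_y(4, y) = 6*y**2 - 6*y + 4; no integer root y with |y| ≤ 4.
Only singular point on the grid: (2, 1).
Classify: substitute x = 2 + u, y = 1 + v and expand: f = -3*u**3 + u**2*v - u**2 + u*v**2 + 2*v**3 + v**2.
No constant or linear terms (consistent with a singular point). Quadratic part: -u**2 + v**2. Cubic part: -3*u**3 + u**2*v + u*v**2 + 2*v**3.
The quadratic part v**2 - u**2 = (v − u)(v + u) splits into two distinct linear factors, so there are two distinct tangent lines y − 1 = ±(x − 2) — this is a node (ordinary double point).
Classification: node.


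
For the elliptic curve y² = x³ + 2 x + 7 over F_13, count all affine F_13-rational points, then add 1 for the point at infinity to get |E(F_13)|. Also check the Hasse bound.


Affine points = {(1, 6), (1, 7), (3, 1), (3, 12), (4, 1), (4, 12), (5, 5), (5, 8), (6, 1), (6, 12), (7, 0), (9, 0), (10, 0), (12, 2), (12, 11)}; affine count = 15; |E(F_13)| = 16.

Discriminant check: Δ ∝ 4a³ + 27b² = 4·2³ + 27·7² = 4·8 + 27·49 ≡ 3 (mod 13). Nonzero ⇒ E is nonsingular.
For each x ∈ F_13, compute rhs = x³ + 2·x + 7 mod 13, then count y ∈ F_13 with y² ≡ rhs.
  x = 0: rhs = 7, matching y values: none (0 points).
  x = 1: rhs = 10, matching y values: 6, 7 (2 points).
  x = 2: rhs = 6, matching y values: none (0 points).
  x = 3: rhs = 1, matching y values: 1, 12 (2 points).
  x = 4: rhs = 1, matching y values: 1, 12 (2 points).
  x = 5: rhs = 12, matching y values: 5, 8 (2 points).
  x = 6: rhs = 1, matching y values: 1, 12 (2 points).
  x = 7: rhs = 0, matching y values: 0 (1 points).
  x = 8: rhs = 2, matching y values: none (0 points).
  x = 9: rhs = 0, matching y values: 0 (1 points).
  x = 10: rhs = 0, matching y values: 0 (1 points).
  x = 11: rhs = 8, matching y values: none (0 points).
  x = 12: rhs = 4, matching y values: 2, 11 (2 points).
Total affine count: 15.
Full point count |E(F_13)| = 15 + 1 = 16.
Hasse bound: |16 − (13+1)| = |2| = 2 ≤ 2√13 ≈ 7.2111 ✓.


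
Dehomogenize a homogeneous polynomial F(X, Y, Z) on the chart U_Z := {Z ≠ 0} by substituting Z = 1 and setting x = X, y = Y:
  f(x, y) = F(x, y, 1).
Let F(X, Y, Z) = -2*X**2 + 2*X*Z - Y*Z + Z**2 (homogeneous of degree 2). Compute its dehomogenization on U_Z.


f(x, y) = -2*x**2 + 2*x - y + 1

On U_Z we set Z = 1. Each monomial c·X^i·Y^j·Z^k in F becomes c·x^i·y^j·1^k = c·x^i·y^j.
Substituting Z = 1: F(X, Y, 1) = -2*x**2 + 2*x - y + 1.
Note: deg(f) ≤ deg(F) = 2; strict inequality happens when F is divisible by Z (lost terms).


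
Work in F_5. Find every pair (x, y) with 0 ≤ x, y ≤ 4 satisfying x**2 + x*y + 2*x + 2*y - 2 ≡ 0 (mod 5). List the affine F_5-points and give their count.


Affine F_5-points: {(0, 1), (1, 3), (2, 1), (4, 3)}; count = 4.

For each of the 25 pairs (x, y) ∈ F_5², evaluate f(x, y) mod 5. Record the zeros.
  x = 0: [0↦3, 1↦0, 2↦2, 3↦4, 4↦1]  zeros at y ∈ {1}
  x = 1: [0↦1, 1↦4, 2↦2, 3↦0, 4↦3]  zeros at y ∈ {3}
  x = 2: [0↦1, 1↦0, 2↦4, 3↦3, 4↦2]  zeros at y ∈ {1}
  x = 3: [0↦3, 1↦3, 2↦3, 3↦3, 4↦3]  zeros at y ∈ ∅
  x = 4: [0↦2, 1↦3, 2↦4, 3↦0, 4↦1]  zeros at y ∈ {3}
Collecting zeros: affine points = {(0, 1), (1, 3), (2, 1), (4, 3)}.
Total count |C(F_5)_aff| = 4.


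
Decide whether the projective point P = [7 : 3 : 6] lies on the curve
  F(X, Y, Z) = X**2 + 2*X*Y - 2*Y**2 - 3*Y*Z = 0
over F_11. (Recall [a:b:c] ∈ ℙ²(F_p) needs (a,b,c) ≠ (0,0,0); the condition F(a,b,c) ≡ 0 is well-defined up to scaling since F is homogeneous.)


F(7,3,6) ≡ 8 (mod 11); P is NOT on the curve.

Evaluate F(7, 3, 6) term-by-term (mod 11).
  X**2 ↦ 1·49·1·1 = 49
  2*X*Y ↦ 2·7·3·1 = 42
  -2*Y**2 ↦ -2·1·9·1 = -18
  -3*Y*Z ↦ -3·1·3·6 = -54
Sum: F(7, 3, 6) = (49) + (42) + (-18) + (-54) = 19.
Reducing mod 11: 19 ≡ 8 (mod 11).
Since F(a, b, c) ≡ 8 ≠ 0 (mod 11), P does NOT lie on the curve.


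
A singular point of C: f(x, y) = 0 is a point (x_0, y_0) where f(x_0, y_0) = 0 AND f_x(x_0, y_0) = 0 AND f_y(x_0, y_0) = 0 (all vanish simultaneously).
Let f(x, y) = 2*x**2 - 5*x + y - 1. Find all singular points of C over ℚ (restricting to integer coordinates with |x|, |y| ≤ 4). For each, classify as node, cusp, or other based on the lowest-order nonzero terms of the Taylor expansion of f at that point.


No singular points in the scanned grid; C is smooth there.

Compute partial derivatives:
  f_x = 4*x - 5.
  f_y = 1.
f_y = 1 is a nonzero constant, so f_y never vanishes: no point (x, y) can satisfy f = f_x = f_y = 0. In particular no (x, y) ∈ {−4, ..., 4}² is singular; the curve is smooth.


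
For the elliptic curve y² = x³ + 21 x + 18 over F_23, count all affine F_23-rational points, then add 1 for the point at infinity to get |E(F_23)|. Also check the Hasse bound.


Affine points = {(0, 8), (0, 15), (3, 4), (3, 19), (5, 8), (5, 15), (7, 5), (7, 18), (8, 10), (8, 13), (9, 4), (9, 19), (10, 3), (10, 20), (11, 4), (11, 19), (13, 2), (13, 21), (18, 8), (18, 15), (19, 10), (19, 13)}; affine count = 22; |E(F_23)| = 23.

Discriminant check: Δ ∝ 4a³ + 27b² = 4·21³ + 27·18² = 4·9261 + 27·324 ≡ 22 (mod 23). Nonzero ⇒ E is nonsingular.
For each x ∈ F_23, compute rhs = x³ + 21·x + 18 mod 23, then count y ∈ F_23 with y² ≡ rhs.
  x = 0: rhs = 18, matching y values: 8, 15 (2 points).
  x = 1: rhs = 17, matching y values: none (0 points).
  x = 2: rhs = 22, matching y values: none (0 points).
  x = 3: rhs = 16, matching y values: 4, 19 (2 points).
  x = 4: rhs = 5, matching y values: none (0 points).
  x = 5: rhs = 18, matching y values: 8, 15 (2 points).
  x = 6: rhs = 15, matching y values: none (0 points).
  x = 7: rhs = 2, matching y values: 5, 18 (2 points).
  x = 8: rhs = 8, matching y values: 10, 13 (2 points).
  x = 9: rhs = 16, matching y values: 4, 19 (2 points).
  x = 10: rhs = 9, matching y values: 3, 20 (2 points).
  x = 11: rhs = 16, matching y values: 4, 19 (2 points).
  x = 12: rhs = 20, matching y values: none (0 points).
  x = 13: rhs = 4, matching y values: 2, 21 (2 points).
  x = 14: rhs = 20, matching y values: none (0 points).
  x = 15: rhs = 5, matching y values: none (0 points).
  x = 16: rhs = 11, matching y values: none (0 points).
  x = 17: rhs = 21, matching y values: none (0 points).
  x = 18: rhs = 18, matching y values: 8, 15 (2 points).
  x = 19: rhs = 8, matching y values: 10, 13 (2 points).
  x = 20: rhs = 20, matching y values: none (0 points).
  x = 21: rhs = 14, matching y values: none (0 points).
  x = 22: rhs = 19, matching y values: none (0 points).
Total affine count: 22.
Full point count |E(F_23)| = 22 + 1 = 23.
Hasse bound: |23 − (23+1)| = |-1| = 1 ≤ 2√23 ≈ 9.5917 ✓.


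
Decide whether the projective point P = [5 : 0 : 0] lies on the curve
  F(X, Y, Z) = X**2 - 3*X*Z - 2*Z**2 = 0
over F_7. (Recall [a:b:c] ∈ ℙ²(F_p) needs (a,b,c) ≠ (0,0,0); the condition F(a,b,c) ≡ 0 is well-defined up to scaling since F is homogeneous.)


F(5,0,0) ≡ 4 (mod 7); P is NOT on the curve.

Evaluate F(5, 0, 0) term-by-term (mod 7).
  X**2 ↦ 1·25·1·1 = 25
  -3*X*Z ↦ -3·5·1·0 = 0
  -2*Z**2 ↦ -2·1·1·0 = 0
Sum: F(5, 0, 0) = (25) + (0) + (0) = 25.
Reducing mod 7: 25 ≡ 4 (mod 7).
Since F(a, b, c) ≡ 4 ≠ 0 (mod 7), P does NOT lie on the curve.


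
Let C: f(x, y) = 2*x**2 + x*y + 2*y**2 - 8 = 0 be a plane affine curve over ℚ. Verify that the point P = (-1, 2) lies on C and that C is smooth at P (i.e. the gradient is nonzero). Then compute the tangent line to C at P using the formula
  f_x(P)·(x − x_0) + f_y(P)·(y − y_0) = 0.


Tangent line at P: -2*x + 7*y - 16 = 0.

Step 1: f(-1, 2) = 0, so P lies on C.
Step 2: partial derivatives
  f_x(x, y) = 4*x + y, f_y(x, y) = x + 4*y.
  f_x(P) = -2, f_y(P) = 7 (gradient nonzero, so P is smooth).
Step 3: tangent line at P: -2·(x − -1) + 7·(y − 2) = 0.
Expanding: -2*x + 7*y - 16 = 0.


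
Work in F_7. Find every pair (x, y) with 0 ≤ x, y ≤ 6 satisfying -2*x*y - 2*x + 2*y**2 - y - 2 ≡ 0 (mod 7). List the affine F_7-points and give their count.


Affine F_7-points: {(3, 2), (3, 5), (4, 4), (5, 1), (6, 0), (6, 3)}; count = 6.

For each of the 49 pairs (x, y) ∈ F_7², evaluate f(x, y) mod 7. Record the zeros.
  x = 0: [0↦5, 1↦6, 2↦4, 3↦6, 4↦5, 5↦1, 6↦1]  zeros at y ∈ ∅
  x = 1: [0↦3, 1↦2, 2↦5, 3↦5, 4↦2, 5↦3, 6↦1]  zeros at y ∈ ∅
  x = 2: [0↦1, 1↦5, 2↦6, 3↦4, 4↦6, 5↦5, 6↦1]  zeros at y ∈ ∅
  x = 3: [0↦6, 1↦1, 2↦0, 3↦3, 4↦3, 5↦0, 6↦1]  zeros at y ∈ {2, 5}
  x = 4: [0↦4, 1↦4, 2↦1, 3↦2, 4↦0, 5↦2, 6↦1]  zeros at y ∈ {4}
  x = 5: [0↦2, 1↦0, 2↦2, 3↦1, 4↦4, 5↦4, 6↦1]  zeros at y ∈ {1}
  x = 6: [0↦0, 1↦3, 2↦3, 3↦0, 4↦1, 5↦6, 6↦1]  zeros at y ∈ {0, 3}
Collecting zeros: affine points = {(3, 2), (3, 5), (4, 4), (5, 1), (6, 0), (6, 3)}.
Total count |C(F_7)_aff| = 6.


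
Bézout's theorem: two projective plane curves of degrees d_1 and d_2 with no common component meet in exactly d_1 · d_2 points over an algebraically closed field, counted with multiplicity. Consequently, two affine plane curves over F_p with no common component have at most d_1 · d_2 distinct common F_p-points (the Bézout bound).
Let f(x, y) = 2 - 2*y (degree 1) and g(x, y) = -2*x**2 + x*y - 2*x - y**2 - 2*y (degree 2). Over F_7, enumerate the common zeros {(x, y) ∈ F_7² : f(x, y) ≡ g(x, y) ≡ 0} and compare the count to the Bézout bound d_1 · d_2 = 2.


Common zeros: ∅; count = 0; Bézout bound = 2.

deg(f) = 1, deg(g) = 2, so Bézout bound = 2.
Scan x ∈ F_7. For each x, list the y ∈ F_7 with f(x, y) ≡ 0 and those with g(x, y) ≡ 0 (mod 7); the common zeros in that column are the intersection.
  x = 0: f ≡ 0 at y ∈ {1}; g ≡ 0 at y ∈ {0, 5}; common: ∅.
  x = 1: f ≡ 0 at y ∈ {1}; g ≡ 0 at y ∈ ∅; common: ∅.
  x = 2: f ≡ 0 at y ∈ {1}; g ≡ 0 at y ∈ {3, 4}; common: ∅.
  x = 3: f ≡ 0 at y ∈ {1}; g ≡ 0 at y ∈ ∅; common: ∅.
  x = 4: f ≡ 0 at y ∈ {1}; g ≡ 0 at y ∈ ∅; common: ∅.
  x = 5: f ≡ 0 at y ∈ {1}; g ≡ 0 at y ∈ {5}; common: ∅.
  x = 6: f ≡ 0 at y ∈ {1}; g ≡ 0 at y ∈ {0, 4}; common: ∅.
Collecting: common zeros = ∅, so the count is 0.
Comparison with the Bézout bound: 0 ≤ 2 = deg(f)·deg(g), as expected for curves with no common component (the affine F_7-count falls short of the bound because intersections may lie at infinity, over extension fields, or carry multiplicity).
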